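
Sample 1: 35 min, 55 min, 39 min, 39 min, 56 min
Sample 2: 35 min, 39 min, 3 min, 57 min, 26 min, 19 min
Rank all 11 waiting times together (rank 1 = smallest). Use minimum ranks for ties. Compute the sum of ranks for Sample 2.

Sorted (ascending): 3, 19, 26, 35, 35, 39, 39, 39, 55, 56, 57
The 2 values of 35 occupy positions 4–5 → each gets rank 4.
The 3 values of 39 occupy positions 6–8 → each gets rank 6.
Sample 2 values → pooled ranks: 35→4, 39→6, 3→1, 57→11, 26→3, 19→2
Rank sum = 4 + 6 + 1 + 11 + 3 + 2 = 27

27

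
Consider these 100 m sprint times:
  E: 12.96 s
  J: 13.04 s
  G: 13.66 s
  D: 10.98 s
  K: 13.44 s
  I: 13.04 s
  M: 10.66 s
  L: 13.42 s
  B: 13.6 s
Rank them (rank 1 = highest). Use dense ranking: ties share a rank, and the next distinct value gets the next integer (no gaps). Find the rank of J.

Sorted (descending): 13.66, 13.6, 13.44, 13.42, 13.04, 13.04, 12.96, 10.98, 10.66
The 2 values of 13.04 share dense rank 5.
Remaining distinct values take the next consecutive integers.
J has value 13.04 s → rank 5.

5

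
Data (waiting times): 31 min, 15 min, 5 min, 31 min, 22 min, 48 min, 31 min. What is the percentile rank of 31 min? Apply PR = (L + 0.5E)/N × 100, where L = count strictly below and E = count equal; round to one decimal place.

64.3

N = 7.
Strictly below 31: 3. Equal to 31: 3.
PR = (3 + 0.5·3)/7 × 100 = 64.3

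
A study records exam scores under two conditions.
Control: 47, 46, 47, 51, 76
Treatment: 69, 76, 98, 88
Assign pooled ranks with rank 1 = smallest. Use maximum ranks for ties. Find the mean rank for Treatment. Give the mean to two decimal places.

7.25

Sorted (ascending): 46, 47, 47, 51, 69, 76, 76, 88, 98
The 2 values of 47 occupy positions 2–3 → each gets rank 3.
The 2 values of 76 occupy positions 6–7 → each gets rank 7.
Treatment values → pooled ranks: 69→5, 76→7, 98→9, 88→8
Mean rank = (5 + 7 + 9 + 8) / 4 = 7.25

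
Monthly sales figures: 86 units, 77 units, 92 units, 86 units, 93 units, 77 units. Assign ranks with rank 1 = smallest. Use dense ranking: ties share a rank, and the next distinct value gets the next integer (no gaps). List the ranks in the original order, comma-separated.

2, 1, 3, 2, 4, 1

Sorted (ascending): 77, 77, 86, 86, 92, 93
The 2 values of 77 share dense rank 1.
The 2 values of 86 share dense rank 2.
Remaining distinct values take the next consecutive integers.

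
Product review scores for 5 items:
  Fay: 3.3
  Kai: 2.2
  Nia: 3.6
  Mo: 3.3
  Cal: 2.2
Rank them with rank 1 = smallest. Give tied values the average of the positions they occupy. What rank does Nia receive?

5

Sorted (ascending): 2.2, 2.2, 3.3, 3.3, 3.6
The 2 values of 2.2 occupy positions 1–2 → average rank (1+2)/2 = 1.5.
The 2 values of 3.3 occupy positions 3–4 → average rank (3+4)/2 = 3.5.
Nia has value 3.6 → rank 5.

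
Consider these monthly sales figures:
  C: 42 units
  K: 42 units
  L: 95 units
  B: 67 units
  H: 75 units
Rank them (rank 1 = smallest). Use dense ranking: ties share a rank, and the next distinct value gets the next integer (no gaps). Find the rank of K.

Sorted (ascending): 42, 42, 67, 75, 95
The 2 values of 42 share dense rank 1.
Remaining distinct values take the next consecutive integers.
K has value 42 units → rank 1.

1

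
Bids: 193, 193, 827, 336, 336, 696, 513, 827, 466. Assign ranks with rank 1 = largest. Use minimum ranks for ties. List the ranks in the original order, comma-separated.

Sorted (descending): 827, 827, 696, 513, 466, 336, 336, 193, 193
The 2 values of 827 occupy positions 1–2 → each gets rank 1.
The 2 values of 336 occupy positions 6–7 → each gets rank 6.
The 2 values of 193 occupy positions 8–9 → each gets rank 8.

8, 8, 1, 6, 6, 3, 4, 1, 5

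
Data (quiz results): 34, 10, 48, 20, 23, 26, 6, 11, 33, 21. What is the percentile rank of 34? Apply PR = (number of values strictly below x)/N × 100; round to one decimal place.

N = 10.
Strictly below 34: 8. Equal to 34: 1.
PR = 8/10 × 100 = 80.0

80.0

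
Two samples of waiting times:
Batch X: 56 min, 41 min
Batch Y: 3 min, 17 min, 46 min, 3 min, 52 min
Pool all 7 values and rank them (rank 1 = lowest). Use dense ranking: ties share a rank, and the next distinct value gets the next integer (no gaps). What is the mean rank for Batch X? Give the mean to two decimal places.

4.50

Sorted (ascending): 3, 3, 17, 41, 46, 52, 56
The 2 values of 3 share dense rank 1.
Remaining distinct values take the next consecutive integers.
Batch X values → pooled ranks: 56→6, 41→3
Mean rank = (6 + 3) / 2 = 4.50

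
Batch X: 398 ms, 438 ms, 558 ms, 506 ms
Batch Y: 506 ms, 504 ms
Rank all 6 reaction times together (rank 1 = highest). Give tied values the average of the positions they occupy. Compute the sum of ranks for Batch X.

14.5

Sorted (descending): 558, 506, 506, 504, 438, 398
The 2 values of 506 occupy positions 2–3 → average rank (2+3)/2 = 2.5.
Batch X values → pooled ranks: 398→6, 438→5, 558→1, 506→2.5
Rank sum = 6 + 5 + 1 + 2.5 = 14.5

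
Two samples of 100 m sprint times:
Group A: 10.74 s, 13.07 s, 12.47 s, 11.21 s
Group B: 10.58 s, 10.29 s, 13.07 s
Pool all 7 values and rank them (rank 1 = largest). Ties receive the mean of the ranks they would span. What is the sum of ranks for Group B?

Sorted (descending): 13.07, 13.07, 12.47, 11.21, 10.74, 10.58, 10.29
The 2 values of 13.07 occupy positions 1–2 → average rank (1+2)/2 = 1.5.
Group B values → pooled ranks: 10.58→6, 10.29→7, 13.07→1.5
Rank sum = 6 + 7 + 1.5 = 14.5

14.5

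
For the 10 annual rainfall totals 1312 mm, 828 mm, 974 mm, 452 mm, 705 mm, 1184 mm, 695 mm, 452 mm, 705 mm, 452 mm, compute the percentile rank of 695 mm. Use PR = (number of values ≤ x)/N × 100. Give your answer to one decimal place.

N = 10.
Strictly below 695: 3. Equal to 695: 1.
PR = 4/10 × 100 = 40.0

40.0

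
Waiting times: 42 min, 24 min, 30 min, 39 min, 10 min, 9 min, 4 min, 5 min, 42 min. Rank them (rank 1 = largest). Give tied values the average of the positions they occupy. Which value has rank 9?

Sorted (descending): 42, 42, 39, 30, 24, 10, 9, 5, 4
The 2 values of 42 occupy positions 1–2 → average rank (1+2)/2 = 1.5.
Rank 9 → value 4.

4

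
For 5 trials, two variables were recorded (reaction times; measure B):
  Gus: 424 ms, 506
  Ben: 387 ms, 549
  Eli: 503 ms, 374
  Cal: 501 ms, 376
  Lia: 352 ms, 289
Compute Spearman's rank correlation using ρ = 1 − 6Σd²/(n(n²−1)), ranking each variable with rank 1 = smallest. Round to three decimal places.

Ranks of variable 1: 3, 2, 5, 4, 1
Ranks of variable 2: 4, 5, 2, 3, 1
d = r₁ − r₂: -1, -3, 3, 1, 0
d²: 1, 9, 9, 1, 0; Σd² = 20
ρ = 1 − 6·20/(5·24) = 1 − 120/120 = 0.000

0.000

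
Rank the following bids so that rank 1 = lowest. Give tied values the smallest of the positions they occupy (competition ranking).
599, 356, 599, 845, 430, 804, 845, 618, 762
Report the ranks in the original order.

3, 1, 3, 8, 2, 7, 8, 5, 6

Sorted (ascending): 356, 430, 599, 599, 618, 762, 804, 845, 845
The 2 values of 599 occupy positions 3–4 → each gets rank 3.
The 2 values of 845 occupy positions 8–9 → each gets rank 8.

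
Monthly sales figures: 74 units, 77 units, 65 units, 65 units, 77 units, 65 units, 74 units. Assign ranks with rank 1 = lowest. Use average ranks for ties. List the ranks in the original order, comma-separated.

4.5, 6.5, 2, 2, 6.5, 2, 4.5

Sorted (ascending): 65, 65, 65, 74, 74, 77, 77
The 3 values of 65 occupy positions 1–3 → average rank 2.
The 2 values of 74 occupy positions 4–5 → average rank (4+5)/2 = 4.5.
The 2 values of 77 occupy positions 6–7 → average rank (6+7)/2 = 6.5.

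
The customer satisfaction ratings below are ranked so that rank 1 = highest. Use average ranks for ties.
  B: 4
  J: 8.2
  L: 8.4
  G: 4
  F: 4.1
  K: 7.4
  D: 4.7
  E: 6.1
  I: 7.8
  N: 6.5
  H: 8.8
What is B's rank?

10.5

Sorted (descending): 8.8, 8.4, 8.2, 7.8, 7.4, 6.5, 6.1, 4.7, 4.1, 4, 4
The 2 values of 4 occupy positions 10–11 → average rank (10+11)/2 = 10.5.
B has value 4 → rank 10.5.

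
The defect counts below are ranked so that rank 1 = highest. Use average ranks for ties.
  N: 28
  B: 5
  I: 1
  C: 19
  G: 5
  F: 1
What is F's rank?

Sorted (descending): 28, 19, 5, 5, 1, 1
The 2 values of 5 occupy positions 3–4 → average rank (3+4)/2 = 3.5.
The 2 values of 1 occupy positions 5–6 → average rank (5+6)/2 = 5.5.
F has value 1 → rank 5.5.

5.5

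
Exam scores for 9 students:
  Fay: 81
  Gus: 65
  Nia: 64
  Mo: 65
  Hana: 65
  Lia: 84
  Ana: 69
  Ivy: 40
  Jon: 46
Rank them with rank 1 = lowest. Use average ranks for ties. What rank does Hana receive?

Sorted (ascending): 40, 46, 64, 65, 65, 65, 69, 81, 84
The 3 values of 65 occupy positions 4–6 → average rank 5.
Hana has value 65 → rank 5.

5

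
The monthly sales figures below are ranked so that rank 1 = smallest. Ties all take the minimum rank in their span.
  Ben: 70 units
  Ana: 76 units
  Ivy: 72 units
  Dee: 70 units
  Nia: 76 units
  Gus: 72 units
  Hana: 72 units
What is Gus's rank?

3

Sorted (ascending): 70, 70, 72, 72, 72, 76, 76
The 2 values of 70 occupy positions 1–2 → each gets rank 1.
The 3 values of 72 occupy positions 3–5 → each gets rank 3.
The 2 values of 76 occupy positions 6–7 → each gets rank 6.
Gus has value 72 units → rank 3.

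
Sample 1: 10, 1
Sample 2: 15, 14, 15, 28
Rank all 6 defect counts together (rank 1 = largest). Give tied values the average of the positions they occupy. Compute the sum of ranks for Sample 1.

11

Sorted (descending): 28, 15, 15, 14, 10, 1
The 2 values of 15 occupy positions 2–3 → average rank (2+3)/2 = 2.5.
Sample 1 values → pooled ranks: 10→5, 1→6
Rank sum = 5 + 6 = 11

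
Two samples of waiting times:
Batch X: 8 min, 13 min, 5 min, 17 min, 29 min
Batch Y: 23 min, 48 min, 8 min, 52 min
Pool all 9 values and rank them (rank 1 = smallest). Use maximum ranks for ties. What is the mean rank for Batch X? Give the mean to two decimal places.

4.00

Sorted (ascending): 5, 8, 8, 13, 17, 23, 29, 48, 52
The 2 values of 8 occupy positions 2–3 → each gets rank 3.
Batch X values → pooled ranks: 8→3, 13→4, 5→1, 17→5, 29→7
Mean rank = (3 + 4 + 1 + 5 + 7) / 5 = 4.00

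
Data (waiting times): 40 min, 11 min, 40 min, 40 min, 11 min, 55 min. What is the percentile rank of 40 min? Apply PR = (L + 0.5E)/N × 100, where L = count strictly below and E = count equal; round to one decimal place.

58.3

N = 6.
Strictly below 40: 2. Equal to 40: 3.
PR = (2 + 0.5·3)/6 × 100 = 58.3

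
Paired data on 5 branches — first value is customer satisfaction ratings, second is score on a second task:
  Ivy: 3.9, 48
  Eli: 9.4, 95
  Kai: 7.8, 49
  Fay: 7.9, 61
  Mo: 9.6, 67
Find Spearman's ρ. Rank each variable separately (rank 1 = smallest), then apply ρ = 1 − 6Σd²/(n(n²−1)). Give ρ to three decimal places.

0.900

Ranks of variable 1: 1, 4, 2, 3, 5
Ranks of variable 2: 1, 5, 2, 3, 4
d = r₁ − r₂: 0, -1, 0, 0, 1
d²: 0, 1, 0, 0, 1; Σd² = 2
ρ = 1 − 6·2/(5·24) = 1 − 12/120 = 0.900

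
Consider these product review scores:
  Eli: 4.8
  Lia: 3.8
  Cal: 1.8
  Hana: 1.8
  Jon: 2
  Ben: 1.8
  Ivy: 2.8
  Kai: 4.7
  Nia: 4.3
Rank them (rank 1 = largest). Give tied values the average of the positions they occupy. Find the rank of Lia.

Sorted (descending): 4.8, 4.7, 4.3, 3.8, 2.8, 2, 1.8, 1.8, 1.8
The 3 values of 1.8 occupy positions 7–9 → average rank 8.
Lia has value 3.8 → rank 4.

4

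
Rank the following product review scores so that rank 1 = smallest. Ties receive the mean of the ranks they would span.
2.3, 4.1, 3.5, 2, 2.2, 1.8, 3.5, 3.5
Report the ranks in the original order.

Sorted (ascending): 1.8, 2, 2.2, 2.3, 3.5, 3.5, 3.5, 4.1
The 3 values of 3.5 occupy positions 5–7 → average rank 6.

4, 8, 6, 2, 3, 1, 6, 6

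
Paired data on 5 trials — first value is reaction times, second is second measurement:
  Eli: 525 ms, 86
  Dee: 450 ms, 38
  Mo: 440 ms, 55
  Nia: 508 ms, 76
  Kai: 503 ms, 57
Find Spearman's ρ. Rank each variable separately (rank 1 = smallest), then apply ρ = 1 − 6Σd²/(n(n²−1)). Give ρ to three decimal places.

0.900

Ranks of variable 1: 5, 2, 1, 4, 3
Ranks of variable 2: 5, 1, 2, 4, 3
d = r₁ − r₂: 0, 1, -1, 0, 0
d²: 0, 1, 1, 0, 0; Σd² = 2
ρ = 1 − 6·2/(5·24) = 1 − 12/120 = 0.900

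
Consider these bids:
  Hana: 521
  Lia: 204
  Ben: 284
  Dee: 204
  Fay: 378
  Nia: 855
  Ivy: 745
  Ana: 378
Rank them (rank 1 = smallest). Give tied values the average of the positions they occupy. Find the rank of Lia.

1.5

Sorted (ascending): 204, 204, 284, 378, 378, 521, 745, 855
The 2 values of 204 occupy positions 1–2 → average rank (1+2)/2 = 1.5.
The 2 values of 378 occupy positions 4–5 → average rank (4+5)/2 = 4.5.
Lia has value 204 → rank 1.5.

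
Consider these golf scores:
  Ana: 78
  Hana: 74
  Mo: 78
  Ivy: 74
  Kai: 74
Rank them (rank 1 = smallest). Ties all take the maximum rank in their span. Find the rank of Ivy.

Sorted (ascending): 74, 74, 74, 78, 78
The 3 values of 74 occupy positions 1–3 → each gets rank 3.
The 2 values of 78 occupy positions 4–5 → each gets rank 5.
Ivy has value 74 → rank 3.

3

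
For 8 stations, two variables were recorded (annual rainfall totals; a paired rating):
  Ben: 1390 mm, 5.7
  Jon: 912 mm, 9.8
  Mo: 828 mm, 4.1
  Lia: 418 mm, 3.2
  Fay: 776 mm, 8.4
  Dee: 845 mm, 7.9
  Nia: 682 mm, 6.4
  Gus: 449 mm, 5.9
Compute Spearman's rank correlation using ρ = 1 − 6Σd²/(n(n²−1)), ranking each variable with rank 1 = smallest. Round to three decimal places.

Ranks of variable 1: 8, 7, 5, 1, 4, 6, 3, 2
Ranks of variable 2: 3, 8, 2, 1, 7, 6, 5, 4
d = r₁ − r₂: 5, -1, 3, 0, -3, 0, -2, -2
d²: 25, 1, 9, 0, 9, 0, 4, 4; Σd² = 52
ρ = 1 − 6·52/(8·63) = 1 − 312/504 = 0.381

0.381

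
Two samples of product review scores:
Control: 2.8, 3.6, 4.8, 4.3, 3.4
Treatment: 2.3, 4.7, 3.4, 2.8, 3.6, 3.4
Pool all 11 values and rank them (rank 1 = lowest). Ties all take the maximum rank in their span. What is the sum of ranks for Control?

37

Sorted (ascending): 2.3, 2.8, 2.8, 3.4, 3.4, 3.4, 3.6, 3.6, 4.3, 4.7, 4.8
The 2 values of 2.8 occupy positions 2–3 → each gets rank 3.
The 3 values of 3.4 occupy positions 4–6 → each gets rank 6.
The 2 values of 3.6 occupy positions 7–8 → each gets rank 8.
Control values → pooled ranks: 2.8→3, 3.6→8, 4.8→11, 4.3→9, 3.4→6
Rank sum = 3 + 8 + 11 + 9 + 6 = 37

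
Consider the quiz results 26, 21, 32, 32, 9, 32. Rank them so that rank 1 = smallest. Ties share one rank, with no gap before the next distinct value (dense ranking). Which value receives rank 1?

Sorted (ascending): 9, 21, 26, 32, 32, 32
The 3 values of 32 share dense rank 4.
Remaining distinct values take the next consecutive integers.
Rank 1 → value 9.

9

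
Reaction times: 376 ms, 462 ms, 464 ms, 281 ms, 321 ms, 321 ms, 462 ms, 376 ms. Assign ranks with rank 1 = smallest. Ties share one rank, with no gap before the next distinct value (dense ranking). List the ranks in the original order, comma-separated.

3, 4, 5, 1, 2, 2, 4, 3

Sorted (ascending): 281, 321, 321, 376, 376, 462, 462, 464
The 2 values of 321 share dense rank 2.
The 2 values of 376 share dense rank 3.
The 2 values of 462 share dense rank 4.
Remaining distinct values take the next consecutive integers.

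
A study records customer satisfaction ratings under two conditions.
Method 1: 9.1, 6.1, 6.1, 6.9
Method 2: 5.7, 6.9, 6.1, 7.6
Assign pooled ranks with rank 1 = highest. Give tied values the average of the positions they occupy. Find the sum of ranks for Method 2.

19.5

Sorted (descending): 9.1, 7.6, 6.9, 6.9, 6.1, 6.1, 6.1, 5.7
The 2 values of 6.9 occupy positions 3–4 → average rank (3+4)/2 = 3.5.
The 3 values of 6.1 occupy positions 5–7 → average rank 6.
Method 2 values → pooled ranks: 5.7→8, 6.9→3.5, 6.1→6, 7.6→2
Rank sum = 8 + 3.5 + 6 + 2 = 19.5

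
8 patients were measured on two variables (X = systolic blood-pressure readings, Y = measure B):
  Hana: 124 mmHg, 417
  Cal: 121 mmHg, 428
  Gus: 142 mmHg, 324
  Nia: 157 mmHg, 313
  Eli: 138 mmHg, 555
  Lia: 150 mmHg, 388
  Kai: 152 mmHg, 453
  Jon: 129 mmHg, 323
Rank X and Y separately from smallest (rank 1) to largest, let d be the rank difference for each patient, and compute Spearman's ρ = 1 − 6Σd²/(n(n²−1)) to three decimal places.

-0.286

Ranks of variable 1: 2, 1, 5, 8, 4, 6, 7, 3
Ranks of variable 2: 5, 6, 3, 1, 8, 4, 7, 2
d = r₁ − r₂: -3, -5, 2, 7, -4, 2, 0, 1
d²: 9, 25, 4, 49, 16, 4, 0, 1; Σd² = 108
ρ = 1 − 6·108/(8·63) = 1 − 648/504 = -0.286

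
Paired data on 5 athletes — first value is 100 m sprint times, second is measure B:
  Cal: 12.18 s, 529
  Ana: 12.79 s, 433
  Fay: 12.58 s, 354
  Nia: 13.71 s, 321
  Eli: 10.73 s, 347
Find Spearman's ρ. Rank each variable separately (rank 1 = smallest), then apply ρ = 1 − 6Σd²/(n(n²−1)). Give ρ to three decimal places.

Ranks of variable 1: 2, 4, 3, 5, 1
Ranks of variable 2: 5, 4, 3, 1, 2
d = r₁ − r₂: -3, 0, 0, 4, -1
d²: 9, 0, 0, 16, 1; Σd² = 26
ρ = 1 − 6·26/(5·24) = 1 − 156/120 = -0.300

-0.300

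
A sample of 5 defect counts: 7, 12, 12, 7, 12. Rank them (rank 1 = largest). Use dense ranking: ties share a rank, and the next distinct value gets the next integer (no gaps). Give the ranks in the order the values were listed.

2, 1, 1, 2, 1

Sorted (descending): 12, 12, 12, 7, 7
The 3 values of 12 share dense rank 1.
The 2 values of 7 share dense rank 2.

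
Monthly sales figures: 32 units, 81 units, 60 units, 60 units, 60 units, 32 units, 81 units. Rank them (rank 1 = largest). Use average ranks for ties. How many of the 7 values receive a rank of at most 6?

Sorted (descending): 81, 81, 60, 60, 60, 32, 32
The 2 values of 81 occupy positions 1–2 → average rank (1+2)/2 = 1.5.
The 3 values of 60 occupy positions 3–5 → average rank 4.
The 2 values of 32 occupy positions 6–7 → average rank (6+7)/2 = 6.5.
Ranks ≤ 6: {1.5, 1.5, 4, 4, 4} → 5 values.

5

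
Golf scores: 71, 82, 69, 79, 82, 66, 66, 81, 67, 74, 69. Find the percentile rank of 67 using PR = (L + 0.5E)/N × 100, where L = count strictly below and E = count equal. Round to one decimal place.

22.7

N = 11.
Strictly below 67: 2. Equal to 67: 1.
PR = (2 + 0.5·1)/11 × 100 = 22.7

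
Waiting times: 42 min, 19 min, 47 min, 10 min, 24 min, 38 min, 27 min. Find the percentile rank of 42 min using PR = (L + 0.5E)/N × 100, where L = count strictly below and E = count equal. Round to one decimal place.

N = 7.
Strictly below 42: 5. Equal to 42: 1.
PR = (5 + 0.5·1)/7 × 100 = 78.6

78.6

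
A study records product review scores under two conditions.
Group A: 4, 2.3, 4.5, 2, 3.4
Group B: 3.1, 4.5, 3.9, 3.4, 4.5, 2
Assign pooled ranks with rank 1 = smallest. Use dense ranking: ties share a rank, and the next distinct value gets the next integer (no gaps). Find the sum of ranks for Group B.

27

Sorted (ascending): 2, 2, 2.3, 3.1, 3.4, 3.4, 3.9, 4, 4.5, 4.5, 4.5
The 2 values of 2 share dense rank 1.
The 2 values of 3.4 share dense rank 4.
The 3 values of 4.5 share dense rank 7.
Remaining distinct values take the next consecutive integers.
Group B values → pooled ranks: 3.1→3, 4.5→7, 3.9→5, 3.4→4, 4.5→7, 2→1
Rank sum = 3 + 7 + 5 + 4 + 7 + 1 = 27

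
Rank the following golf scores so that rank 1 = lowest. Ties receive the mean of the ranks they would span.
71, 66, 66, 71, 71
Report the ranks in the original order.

Sorted (ascending): 66, 66, 71, 71, 71
The 2 values of 66 occupy positions 1–2 → average rank (1+2)/2 = 1.5.
The 3 values of 71 occupy positions 3–5 → average rank 4.

4, 1.5, 1.5, 4, 4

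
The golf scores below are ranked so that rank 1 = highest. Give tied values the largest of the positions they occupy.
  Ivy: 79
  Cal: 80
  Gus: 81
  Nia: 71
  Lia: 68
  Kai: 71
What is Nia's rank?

Sorted (descending): 81, 80, 79, 71, 71, 68
The 2 values of 71 occupy positions 4–5 → each gets rank 5.
Nia has value 71 → rank 5.

5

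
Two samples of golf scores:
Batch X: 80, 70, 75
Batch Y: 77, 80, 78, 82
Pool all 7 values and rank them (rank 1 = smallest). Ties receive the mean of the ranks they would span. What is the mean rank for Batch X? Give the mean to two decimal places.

Sorted (ascending): 70, 75, 77, 78, 80, 80, 82
The 2 values of 80 occupy positions 5–6 → average rank (5+6)/2 = 5.5.
Batch X values → pooled ranks: 80→5.5, 70→1, 75→2
Mean rank = (5.5 + 1 + 2) / 3 = 2.83

2.83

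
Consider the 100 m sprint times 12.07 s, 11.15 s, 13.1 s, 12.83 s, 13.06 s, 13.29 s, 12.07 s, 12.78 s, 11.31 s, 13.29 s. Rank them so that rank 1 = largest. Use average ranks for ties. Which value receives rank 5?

Sorted (descending): 13.29, 13.29, 13.1, 13.06, 12.83, 12.78, 12.07, 12.07, 11.31, 11.15
The 2 values of 13.29 occupy positions 1–2 → average rank (1+2)/2 = 1.5.
The 2 values of 12.07 occupy positions 7–8 → average rank (7+8)/2 = 7.5.
Rank 5 → value 12.83.

12.83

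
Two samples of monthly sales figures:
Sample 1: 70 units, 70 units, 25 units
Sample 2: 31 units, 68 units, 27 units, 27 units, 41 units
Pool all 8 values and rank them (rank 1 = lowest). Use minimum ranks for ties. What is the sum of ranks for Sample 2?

Sorted (ascending): 25, 27, 27, 31, 41, 68, 70, 70
The 2 values of 27 occupy positions 2–3 → each gets rank 2.
The 2 values of 70 occupy positions 7–8 → each gets rank 7.
Sample 2 values → pooled ranks: 31→4, 68→6, 27→2, 27→2, 41→5
Rank sum = 4 + 6 + 2 + 2 + 5 = 19

19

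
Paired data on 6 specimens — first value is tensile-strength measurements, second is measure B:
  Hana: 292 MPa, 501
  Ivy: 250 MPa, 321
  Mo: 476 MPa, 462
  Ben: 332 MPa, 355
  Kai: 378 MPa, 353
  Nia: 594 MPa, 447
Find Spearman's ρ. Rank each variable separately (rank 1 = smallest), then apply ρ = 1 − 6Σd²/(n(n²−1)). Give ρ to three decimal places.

Ranks of variable 1: 2, 1, 5, 3, 4, 6
Ranks of variable 2: 6, 1, 5, 3, 2, 4
d = r₁ − r₂: -4, 0, 0, 0, 2, 2
d²: 16, 0, 0, 0, 4, 4; Σd² = 24
ρ = 1 − 6·24/(6·35) = 1 − 144/210 = 0.314

0.314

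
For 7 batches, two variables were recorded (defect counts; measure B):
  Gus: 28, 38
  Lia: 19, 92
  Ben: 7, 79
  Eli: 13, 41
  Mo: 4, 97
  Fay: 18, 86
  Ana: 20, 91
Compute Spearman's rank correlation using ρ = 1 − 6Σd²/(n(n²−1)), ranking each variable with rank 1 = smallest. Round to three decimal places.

-0.357

Ranks of variable 1: 7, 5, 2, 3, 1, 4, 6
Ranks of variable 2: 1, 6, 3, 2, 7, 4, 5
d = r₁ − r₂: 6, -1, -1, 1, -6, 0, 1
d²: 36, 1, 1, 1, 36, 0, 1; Σd² = 76
ρ = 1 − 6·76/(7·48) = 1 − 456/336 = -0.357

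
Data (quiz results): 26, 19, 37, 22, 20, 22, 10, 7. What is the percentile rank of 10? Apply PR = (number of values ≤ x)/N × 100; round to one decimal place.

25.0

N = 8.
Strictly below 10: 1. Equal to 10: 1.
PR = 2/8 × 100 = 25.0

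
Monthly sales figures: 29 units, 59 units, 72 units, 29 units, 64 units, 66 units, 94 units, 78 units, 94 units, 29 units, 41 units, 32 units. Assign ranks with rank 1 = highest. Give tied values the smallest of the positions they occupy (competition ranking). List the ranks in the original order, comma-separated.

10, 7, 4, 10, 6, 5, 1, 3, 1, 10, 8, 9

Sorted (descending): 94, 94, 78, 72, 66, 64, 59, 41, 32, 29, 29, 29
The 2 values of 94 occupy positions 1–2 → each gets rank 1.
The 3 values of 29 occupy positions 10–12 → each gets rank 10.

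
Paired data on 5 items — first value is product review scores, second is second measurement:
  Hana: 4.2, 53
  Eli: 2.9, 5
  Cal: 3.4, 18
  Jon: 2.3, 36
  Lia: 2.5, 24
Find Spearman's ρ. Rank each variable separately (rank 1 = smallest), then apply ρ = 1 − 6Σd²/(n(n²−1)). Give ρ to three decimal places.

Ranks of variable 1: 5, 3, 4, 1, 2
Ranks of variable 2: 5, 1, 2, 4, 3
d = r₁ − r₂: 0, 2, 2, -3, -1
d²: 0, 4, 4, 9, 1; Σd² = 18
ρ = 1 − 6·18/(5·24) = 1 − 108/120 = 0.100

0.100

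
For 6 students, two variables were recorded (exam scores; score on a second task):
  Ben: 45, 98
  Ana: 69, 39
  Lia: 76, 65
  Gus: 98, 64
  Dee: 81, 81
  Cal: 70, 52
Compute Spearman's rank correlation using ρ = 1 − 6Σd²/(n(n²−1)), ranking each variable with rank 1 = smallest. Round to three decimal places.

Ranks of variable 1: 1, 2, 4, 6, 5, 3
Ranks of variable 2: 6, 1, 4, 3, 5, 2
d = r₁ − r₂: -5, 1, 0, 3, 0, 1
d²: 25, 1, 0, 9, 0, 1; Σd² = 36
ρ = 1 − 6·36/(6·35) = 1 − 216/210 = -0.029

-0.029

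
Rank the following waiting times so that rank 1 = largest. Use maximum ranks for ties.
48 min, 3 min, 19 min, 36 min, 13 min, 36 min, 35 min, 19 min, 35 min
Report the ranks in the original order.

Sorted (descending): 48, 36, 36, 35, 35, 19, 19, 13, 3
The 2 values of 36 occupy positions 2–3 → each gets rank 3.
The 2 values of 35 occupy positions 4–5 → each gets rank 5.
The 2 values of 19 occupy positions 6–7 → each gets rank 7.

1, 9, 7, 3, 8, 3, 5, 7, 5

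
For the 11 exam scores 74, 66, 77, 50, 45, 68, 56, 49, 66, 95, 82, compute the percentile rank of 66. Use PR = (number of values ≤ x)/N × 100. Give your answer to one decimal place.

54.5

N = 11.
Strictly below 66: 4. Equal to 66: 2.
PR = 6/11 × 100 = 54.5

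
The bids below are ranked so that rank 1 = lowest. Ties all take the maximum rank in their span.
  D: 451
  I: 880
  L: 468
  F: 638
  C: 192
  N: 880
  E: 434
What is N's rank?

Sorted (ascending): 192, 434, 451, 468, 638, 880, 880
The 2 values of 880 occupy positions 6–7 → each gets rank 7.
N has value 880 → rank 7.

7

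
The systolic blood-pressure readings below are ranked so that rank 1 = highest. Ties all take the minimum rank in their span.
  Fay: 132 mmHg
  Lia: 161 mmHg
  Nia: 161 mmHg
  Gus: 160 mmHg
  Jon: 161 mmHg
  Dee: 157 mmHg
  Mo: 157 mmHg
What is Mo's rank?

Sorted (descending): 161, 161, 161, 160, 157, 157, 132
The 3 values of 161 occupy positions 1–3 → each gets rank 1.
The 2 values of 157 occupy positions 5–6 → each gets rank 5.
Mo has value 157 mmHg → rank 5.

5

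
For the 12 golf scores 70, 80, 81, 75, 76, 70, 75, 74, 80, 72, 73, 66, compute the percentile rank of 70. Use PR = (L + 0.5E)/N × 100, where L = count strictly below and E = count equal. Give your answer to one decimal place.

N = 12.
Strictly below 70: 1. Equal to 70: 2.
PR = (1 + 0.5·2)/12 × 100 = 16.7

16.7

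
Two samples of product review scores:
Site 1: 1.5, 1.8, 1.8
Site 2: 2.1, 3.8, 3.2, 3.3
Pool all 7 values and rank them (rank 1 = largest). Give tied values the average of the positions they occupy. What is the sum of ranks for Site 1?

Sorted (descending): 3.8, 3.3, 3.2, 2.1, 1.8, 1.8, 1.5
The 2 values of 1.8 occupy positions 5–6 → average rank (5+6)/2 = 5.5.
Site 1 values → pooled ranks: 1.5→7, 1.8→5.5, 1.8→5.5
Rank sum = 7 + 5.5 + 5.5 = 18

18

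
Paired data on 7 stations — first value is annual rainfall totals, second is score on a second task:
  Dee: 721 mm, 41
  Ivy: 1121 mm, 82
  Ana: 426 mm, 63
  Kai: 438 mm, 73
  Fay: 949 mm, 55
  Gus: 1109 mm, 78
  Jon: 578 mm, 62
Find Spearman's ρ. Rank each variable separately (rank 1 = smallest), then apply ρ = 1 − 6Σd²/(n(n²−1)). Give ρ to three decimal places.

Ranks of variable 1: 4, 7, 1, 2, 5, 6, 3
Ranks of variable 2: 1, 7, 4, 5, 2, 6, 3
d = r₁ − r₂: 3, 0, -3, -3, 3, 0, 0
d²: 9, 0, 9, 9, 9, 0, 0; Σd² = 36
ρ = 1 − 6·36/(7·48) = 1 − 216/336 = 0.357

0.357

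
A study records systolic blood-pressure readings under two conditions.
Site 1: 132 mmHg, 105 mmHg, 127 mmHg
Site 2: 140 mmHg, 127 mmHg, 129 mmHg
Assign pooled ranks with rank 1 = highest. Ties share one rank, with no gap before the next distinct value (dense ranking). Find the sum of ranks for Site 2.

8

Sorted (descending): 140, 132, 129, 127, 127, 105
The 2 values of 127 share dense rank 4.
Remaining distinct values take the next consecutive integers.
Site 2 values → pooled ranks: 140→1, 127→4, 129→3
Rank sum = 1 + 4 + 3 = 8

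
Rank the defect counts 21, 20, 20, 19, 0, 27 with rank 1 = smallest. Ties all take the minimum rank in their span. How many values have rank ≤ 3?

4

Sorted (ascending): 0, 19, 20, 20, 21, 27
The 2 values of 20 occupy positions 3–4 → each gets rank 3.
Ranks ≤ 3: {1, 2, 3, 3} → 4 values.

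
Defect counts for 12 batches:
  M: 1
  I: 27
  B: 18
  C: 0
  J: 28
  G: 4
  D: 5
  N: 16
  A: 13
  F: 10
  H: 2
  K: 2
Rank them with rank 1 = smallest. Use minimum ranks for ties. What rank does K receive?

Sorted (ascending): 0, 1, 2, 2, 4, 5, 10, 13, 16, 18, 27, 28
The 2 values of 2 occupy positions 3–4 → each gets rank 3.
K has value 2 → rank 3.

3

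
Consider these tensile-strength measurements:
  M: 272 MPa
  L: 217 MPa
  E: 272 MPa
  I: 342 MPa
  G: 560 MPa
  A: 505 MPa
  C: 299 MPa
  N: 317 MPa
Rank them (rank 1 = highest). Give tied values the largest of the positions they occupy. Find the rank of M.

7

Sorted (descending): 560, 505, 342, 317, 299, 272, 272, 217
The 2 values of 272 occupy positions 6–7 → each gets rank 7.
M has value 272 MPa → rank 7.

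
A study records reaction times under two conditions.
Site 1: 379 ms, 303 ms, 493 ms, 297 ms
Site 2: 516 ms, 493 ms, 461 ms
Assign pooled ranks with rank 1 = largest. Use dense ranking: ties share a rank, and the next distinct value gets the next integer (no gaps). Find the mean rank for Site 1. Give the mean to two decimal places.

4.25

Sorted (descending): 516, 493, 493, 461, 379, 303, 297
The 2 values of 493 share dense rank 2.
Remaining distinct values take the next consecutive integers.
Site 1 values → pooled ranks: 379→4, 303→5, 493→2, 297→6
Mean rank = (4 + 5 + 2 + 6) / 4 = 4.25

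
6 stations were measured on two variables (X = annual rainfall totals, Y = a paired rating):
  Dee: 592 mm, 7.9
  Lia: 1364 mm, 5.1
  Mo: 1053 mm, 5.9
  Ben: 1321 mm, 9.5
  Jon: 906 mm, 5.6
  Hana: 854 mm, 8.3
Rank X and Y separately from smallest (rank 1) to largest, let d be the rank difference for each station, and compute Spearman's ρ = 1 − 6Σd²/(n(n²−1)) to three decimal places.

-0.314

Ranks of variable 1: 1, 6, 4, 5, 3, 2
Ranks of variable 2: 4, 1, 3, 6, 2, 5
d = r₁ − r₂: -3, 5, 1, -1, 1, -3
d²: 9, 25, 1, 1, 1, 9; Σd² = 46
ρ = 1 − 6·46/(6·35) = 1 − 276/210 = -0.314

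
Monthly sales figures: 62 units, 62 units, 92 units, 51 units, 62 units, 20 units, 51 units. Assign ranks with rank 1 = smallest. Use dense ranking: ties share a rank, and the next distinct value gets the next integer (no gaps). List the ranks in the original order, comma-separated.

3, 3, 4, 2, 3, 1, 2

Sorted (ascending): 20, 51, 51, 62, 62, 62, 92
The 2 values of 51 share dense rank 2.
The 3 values of 62 share dense rank 3.
Remaining distinct values take the next consecutive integers.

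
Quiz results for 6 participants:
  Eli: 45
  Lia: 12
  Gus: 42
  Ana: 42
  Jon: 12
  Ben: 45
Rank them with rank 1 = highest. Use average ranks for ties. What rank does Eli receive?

Sorted (descending): 45, 45, 42, 42, 12, 12
The 2 values of 45 occupy positions 1–2 → average rank (1+2)/2 = 1.5.
The 2 values of 42 occupy positions 3–4 → average rank (3+4)/2 = 3.5.
The 2 values of 12 occupy positions 5–6 → average rank (5+6)/2 = 5.5.
Eli has value 45 → rank 1.5.

1.5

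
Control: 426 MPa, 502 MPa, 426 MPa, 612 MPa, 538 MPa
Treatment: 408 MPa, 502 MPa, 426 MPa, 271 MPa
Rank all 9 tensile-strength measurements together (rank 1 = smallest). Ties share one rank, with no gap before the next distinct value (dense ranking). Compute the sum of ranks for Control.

21

Sorted (ascending): 271, 408, 426, 426, 426, 502, 502, 538, 612
The 3 values of 426 share dense rank 3.
The 2 values of 502 share dense rank 4.
Remaining distinct values take the next consecutive integers.
Control values → pooled ranks: 426→3, 502→4, 426→3, 612→6, 538→5
Rank sum = 3 + 4 + 3 + 6 + 5 = 21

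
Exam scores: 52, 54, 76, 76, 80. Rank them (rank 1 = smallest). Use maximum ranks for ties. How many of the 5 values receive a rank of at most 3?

Sorted (ascending): 52, 54, 76, 76, 80
The 2 values of 76 occupy positions 3–4 → each gets rank 4.
Ranks ≤ 3: {1, 2} → 2 values.

2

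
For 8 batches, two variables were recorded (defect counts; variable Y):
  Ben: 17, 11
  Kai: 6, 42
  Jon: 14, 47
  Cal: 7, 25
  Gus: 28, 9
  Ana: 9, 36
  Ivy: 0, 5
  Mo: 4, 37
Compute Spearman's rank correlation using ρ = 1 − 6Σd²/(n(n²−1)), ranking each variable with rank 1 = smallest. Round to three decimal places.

-0.048

Ranks of variable 1: 7, 3, 6, 4, 8, 5, 1, 2
Ranks of variable 2: 3, 7, 8, 4, 2, 5, 1, 6
d = r₁ − r₂: 4, -4, -2, 0, 6, 0, 0, -4
d²: 16, 16, 4, 0, 36, 0, 0, 16; Σd² = 88
ρ = 1 − 6·88/(8·63) = 1 − 528/504 = -0.048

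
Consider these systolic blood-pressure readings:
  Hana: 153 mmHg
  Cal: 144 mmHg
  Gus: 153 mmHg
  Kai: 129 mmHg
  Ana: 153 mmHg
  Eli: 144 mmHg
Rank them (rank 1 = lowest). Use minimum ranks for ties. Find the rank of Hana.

4

Sorted (ascending): 129, 144, 144, 153, 153, 153
The 2 values of 144 occupy positions 2–3 → each gets rank 2.
The 3 values of 153 occupy positions 4–6 → each gets rank 4.
Hana has value 153 mmHg → rank 4.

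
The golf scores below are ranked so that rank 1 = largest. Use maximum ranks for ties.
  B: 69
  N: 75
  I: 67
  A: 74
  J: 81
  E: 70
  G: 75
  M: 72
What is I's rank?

Sorted (descending): 81, 75, 75, 74, 72, 70, 69, 67
The 2 values of 75 occupy positions 2–3 → each gets rank 3.
I has value 67 → rank 8.

8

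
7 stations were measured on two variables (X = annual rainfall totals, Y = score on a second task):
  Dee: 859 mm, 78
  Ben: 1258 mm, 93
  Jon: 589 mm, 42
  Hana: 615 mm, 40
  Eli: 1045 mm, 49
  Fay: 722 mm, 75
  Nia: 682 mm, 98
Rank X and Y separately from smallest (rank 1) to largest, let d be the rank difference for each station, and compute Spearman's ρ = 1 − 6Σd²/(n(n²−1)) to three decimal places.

Ranks of variable 1: 5, 7, 1, 2, 6, 4, 3
Ranks of variable 2: 5, 6, 2, 1, 3, 4, 7
d = r₁ − r₂: 0, 1, -1, 1, 3, 0, -4
d²: 0, 1, 1, 1, 9, 0, 16; Σd² = 28
ρ = 1 − 6·28/(7·48) = 1 − 168/336 = 0.500

0.500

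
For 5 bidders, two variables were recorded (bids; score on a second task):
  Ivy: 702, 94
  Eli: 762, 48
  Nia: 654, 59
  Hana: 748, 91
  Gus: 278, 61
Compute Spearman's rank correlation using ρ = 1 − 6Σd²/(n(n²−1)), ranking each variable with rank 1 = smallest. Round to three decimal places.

Ranks of variable 1: 3, 5, 2, 4, 1
Ranks of variable 2: 5, 1, 2, 4, 3
d = r₁ − r₂: -2, 4, 0, 0, -2
d²: 4, 16, 0, 0, 4; Σd² = 24
ρ = 1 − 6·24/(5·24) = 1 − 144/120 = -0.200

-0.200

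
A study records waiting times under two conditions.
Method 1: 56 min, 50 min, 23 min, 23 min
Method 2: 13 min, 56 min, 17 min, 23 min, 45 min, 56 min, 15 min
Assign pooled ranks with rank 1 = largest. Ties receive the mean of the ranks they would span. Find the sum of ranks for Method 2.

46

Sorted (descending): 56, 56, 56, 50, 45, 23, 23, 23, 17, 15, 13
The 3 values of 56 occupy positions 1–3 → average rank 2.
The 3 values of 23 occupy positions 6–8 → average rank 7.
Method 2 values → pooled ranks: 13→11, 56→2, 17→9, 23→7, 45→5, 56→2, 15→10
Rank sum = 11 + 2 + 9 + 7 + 5 + 2 + 10 = 46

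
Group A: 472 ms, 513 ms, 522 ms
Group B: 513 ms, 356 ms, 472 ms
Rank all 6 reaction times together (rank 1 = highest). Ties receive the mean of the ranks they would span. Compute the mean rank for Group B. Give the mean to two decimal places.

4.33

Sorted (descending): 522, 513, 513, 472, 472, 356
The 2 values of 513 occupy positions 2–3 → average rank (2+3)/2 = 2.5.
The 2 values of 472 occupy positions 4–5 → average rank (4+5)/2 = 4.5.
Group B values → pooled ranks: 513→2.5, 356→6, 472→4.5
Mean rank = (2.5 + 6 + 4.5) / 3 = 4.33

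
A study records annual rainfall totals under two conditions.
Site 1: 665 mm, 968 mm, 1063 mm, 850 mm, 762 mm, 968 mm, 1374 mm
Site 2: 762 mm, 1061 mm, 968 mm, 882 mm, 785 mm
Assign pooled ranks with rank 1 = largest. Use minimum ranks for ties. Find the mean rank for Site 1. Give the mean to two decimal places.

Sorted (descending): 1374, 1063, 1061, 968, 968, 968, 882, 850, 785, 762, 762, 665
The 3 values of 968 occupy positions 4–6 → each gets rank 4.
The 2 values of 762 occupy positions 10–11 → each gets rank 10.
Site 1 values → pooled ranks: 665→12, 968→4, 1063→2, 850→8, 762→10, 968→4, 1374→1
Mean rank = (12 + 4 + 2 + 8 + 10 + 4 + 1) / 7 = 5.86

5.86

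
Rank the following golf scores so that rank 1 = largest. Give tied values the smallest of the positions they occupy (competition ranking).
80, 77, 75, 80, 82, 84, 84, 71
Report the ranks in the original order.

4, 6, 7, 4, 3, 1, 1, 8

Sorted (descending): 84, 84, 82, 80, 80, 77, 75, 71
The 2 values of 84 occupy positions 1–2 → each gets rank 1.
The 2 values of 80 occupy positions 4–5 → each gets rank 4.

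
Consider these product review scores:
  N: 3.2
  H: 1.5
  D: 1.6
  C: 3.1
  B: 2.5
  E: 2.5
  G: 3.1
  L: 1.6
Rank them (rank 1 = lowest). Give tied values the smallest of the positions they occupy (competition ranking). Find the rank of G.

6

Sorted (ascending): 1.5, 1.6, 1.6, 2.5, 2.5, 3.1, 3.1, 3.2
The 2 values of 1.6 occupy positions 2–3 → each gets rank 2.
The 2 values of 2.5 occupy positions 4–5 → each gets rank 4.
The 2 values of 3.1 occupy positions 6–7 → each gets rank 6.
G has value 3.1 → rank 6.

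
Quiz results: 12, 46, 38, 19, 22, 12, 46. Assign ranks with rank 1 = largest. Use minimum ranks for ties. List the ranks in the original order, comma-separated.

6, 1, 3, 5, 4, 6, 1

Sorted (descending): 46, 46, 38, 22, 19, 12, 12
The 2 values of 46 occupy positions 1–2 → each gets rank 1.
The 2 values of 12 occupy positions 6–7 → each gets rank 6.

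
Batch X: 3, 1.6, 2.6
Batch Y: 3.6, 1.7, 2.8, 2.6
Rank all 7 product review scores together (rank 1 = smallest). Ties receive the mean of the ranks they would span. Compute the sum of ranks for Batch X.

10.5

Sorted (ascending): 1.6, 1.7, 2.6, 2.6, 2.8, 3, 3.6
The 2 values of 2.6 occupy positions 3–4 → average rank (3+4)/2 = 3.5.
Batch X values → pooled ranks: 3→6, 1.6→1, 2.6→3.5
Rank sum = 6 + 1 + 3.5 = 10.5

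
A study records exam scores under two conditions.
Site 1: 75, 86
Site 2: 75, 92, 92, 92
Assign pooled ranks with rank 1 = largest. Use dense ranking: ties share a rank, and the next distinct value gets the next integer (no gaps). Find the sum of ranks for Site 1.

Sorted (descending): 92, 92, 92, 86, 75, 75
The 3 values of 92 share dense rank 1.
The 2 values of 75 share dense rank 3.
Remaining distinct values take the next consecutive integers.
Site 1 values → pooled ranks: 75→3, 86→2
Rank sum = 3 + 2 = 5

5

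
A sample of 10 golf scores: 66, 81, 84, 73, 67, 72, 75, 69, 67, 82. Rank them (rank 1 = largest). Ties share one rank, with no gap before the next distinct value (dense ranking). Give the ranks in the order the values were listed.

Sorted (descending): 84, 82, 81, 75, 73, 72, 69, 67, 67, 66
The 2 values of 67 share dense rank 8.
Remaining distinct values take the next consecutive integers.

9, 3, 1, 5, 8, 6, 4, 7, 8, 2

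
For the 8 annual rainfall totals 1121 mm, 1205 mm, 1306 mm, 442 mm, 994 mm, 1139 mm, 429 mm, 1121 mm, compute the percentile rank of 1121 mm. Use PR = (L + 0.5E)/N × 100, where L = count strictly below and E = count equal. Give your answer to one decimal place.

50.0

N = 8.
Strictly below 1121: 3. Equal to 1121: 2.
PR = (3 + 0.5·2)/8 × 100 = 50.0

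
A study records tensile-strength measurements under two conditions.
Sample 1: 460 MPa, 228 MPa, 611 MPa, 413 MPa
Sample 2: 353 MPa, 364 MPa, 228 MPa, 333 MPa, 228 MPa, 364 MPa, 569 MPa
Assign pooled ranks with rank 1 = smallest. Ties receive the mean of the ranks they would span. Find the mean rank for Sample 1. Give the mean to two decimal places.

Sorted (ascending): 228, 228, 228, 333, 353, 364, 364, 413, 460, 569, 611
The 3 values of 228 occupy positions 1–3 → average rank 2.
The 2 values of 364 occupy positions 6–7 → average rank (6+7)/2 = 6.5.
Sample 1 values → pooled ranks: 460→9, 228→2, 611→11, 413→8
Mean rank = (9 + 2 + 11 + 8) / 4 = 7.50

7.50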